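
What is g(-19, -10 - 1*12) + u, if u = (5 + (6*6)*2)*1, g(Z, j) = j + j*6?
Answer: -77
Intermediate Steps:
g(Z, j) = 7*j (g(Z, j) = j + 6*j = 7*j)
u = 77 (u = (5 + 36*2)*1 = (5 + 72)*1 = 77*1 = 77)
g(-19, -10 - 1*12) + u = 7*(-10 - 1*12) + 77 = 7*(-10 - 12) + 77 = 7*(-22) + 77 = -154 + 77 = -77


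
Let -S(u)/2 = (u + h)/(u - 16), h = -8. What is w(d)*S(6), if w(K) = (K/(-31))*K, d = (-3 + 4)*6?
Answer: 72/155 ≈ 0.46452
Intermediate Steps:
d = 6 (d = 1*6 = 6)
w(K) = -K²/31 (w(K) = (K*(-1/31))*K = (-K/31)*K = -K²/31)
S(u) = -2*(-8 + u)/(-16 + u) (S(u) = -2*(u - 8)/(u - 16) = -2*(-8 + u)/(-16 + u))
w(d)*S(6) = (-1/31*6²)*(2*(8 - 1*6)/(-16 + 6)) = (-1/31*36)*(2*(8 - 6)/(-10)) = -72*(-1)*2/(31*10) = -36/31*(-⅖) = 72/155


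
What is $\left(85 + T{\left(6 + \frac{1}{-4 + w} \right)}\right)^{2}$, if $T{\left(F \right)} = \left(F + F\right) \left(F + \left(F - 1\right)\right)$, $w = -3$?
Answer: $\frac{106399225}{2401} \approx 44315.0$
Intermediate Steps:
$T{\left(F \right)} = 2 F \left(-1 + 2 F\right)$ ($T{\left(F \right)} = 2 F \left(F + \left(-1 + F\right)\right) = 2 F \left(-1 + 2 F\right)$)
$\left(85 + T{\left(6 + \frac{1}{-4 + w} \right)}\right)^{2} = \left(85 + 2 \left(6 + \frac{1}{-4 - 3}\right) \left(-1 + 2 \left(6 + \frac{1}{-4 - 3}\right)\right)\right)^{2} = \left(85 + 2 \left(6 + \frac{1}{-7}\right) \left(-1 + 2 \left(6 + \frac{1}{-7}\right)\right)\right)^{2} = \left(85 + 2 \left(6 - \frac{1}{7}\right) \left(-1 + 2 \left(6 - \frac{1}{7}\right)\right)\right)^{2} = \left(85 + 2 \cdot \frac{41}{7} \left(-1 + 2 \cdot \frac{41}{7}\right)\right)^{2} = \left(85 + 2 \cdot \frac{41}{7} \left(-1 + \frac{82}{7}\right)\right)^{2} = \left(85 + 2 \cdot \frac{41}{7} \cdot \frac{75}{7}\right)^{2} = \left(85 + \frac{6150}{49}\right)^{2} = \left(\frac{10315}{49}\right)^{2} = \frac{106399225}{2401}$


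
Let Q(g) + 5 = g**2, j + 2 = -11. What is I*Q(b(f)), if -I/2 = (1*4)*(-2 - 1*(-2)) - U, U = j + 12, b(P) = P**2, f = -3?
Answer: -152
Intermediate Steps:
j = -13 (j = -2 - 11 = -13)
U = -1 (U = -13 + 12 = -1)
Q(g) = -5 + g**2
I = -2 (I = -2*((1*4)*(-2 - 1*(-2)) - 1*(-1)) = -2*(4*(-2 + 2) + 1) = -2*(4*0 + 1) = -2*(0 + 1) = -2*1 = -2)
I*Q(b(f)) = -2*(-5 + ((-3)**2)**2) = -2*(-5 + 9**2) = -2*(-5 + 81) = -2*76 = -152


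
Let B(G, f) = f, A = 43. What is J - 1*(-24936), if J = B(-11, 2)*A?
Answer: 25022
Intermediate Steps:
J = 86 (J = 2*43 = 86)
J - 1*(-24936) = 86 - 1*(-24936) = 86 + 24936 = 25022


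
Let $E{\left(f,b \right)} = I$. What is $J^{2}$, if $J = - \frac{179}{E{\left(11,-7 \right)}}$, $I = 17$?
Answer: $\frac{32041}{289} \approx 110.87$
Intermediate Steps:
$E{\left(f,b \right)} = 17$
$J = - \frac{179}{17} \approx -10.529$
$J^{2} = \left(- \frac{179}{17}\right)^{2} = \frac{32041}{289}$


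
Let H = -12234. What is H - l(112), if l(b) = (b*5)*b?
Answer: -74954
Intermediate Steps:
l(b) = 5*b² (l(b) = (5*b)*b = 5*b²)
H - l(112) = -12234 - 5*112² = -12234 - 5*12544 = -12234 - 1*62720 = -12234 - 62720 = -74954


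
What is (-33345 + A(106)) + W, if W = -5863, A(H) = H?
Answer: -39102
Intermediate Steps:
(-33345 + A(106)) + W = (-33345 + 106) - 5863 = -33239 - 5863 = -39102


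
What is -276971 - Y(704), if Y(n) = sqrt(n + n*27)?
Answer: -276971 - 16*sqrt(77) ≈ -2.7711e+5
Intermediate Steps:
Y(n) = 2*sqrt(7)*sqrt(n) (Y(n) = sqrt(n + 27*n) = sqrt(28*n) = 2*sqrt(7)*sqrt(n))
-276971 - Y(704) = -276971 - 2*sqrt(7)*sqrt(704) = -276971 - 2*sqrt(7)*8*sqrt(11) = -276971 - 16*sqrt(77)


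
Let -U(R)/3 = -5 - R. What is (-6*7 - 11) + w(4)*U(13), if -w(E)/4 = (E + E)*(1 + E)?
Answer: -8693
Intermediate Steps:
U(R) = 15 + 3*R (U(R) = -3*(-5 - R) = 15 + 3*R)
w(E) = -8*E*(1 + E) (w(E) = -4*(E + E)*(1 + E) = -4*2*E*(1 + E) = -8*E*(1 + E))
(-6*7 - 11) + w(4)*U(13) = (-6*7 - 11) + (-8*4*(1 + 4))*(15 + 3*13) = (-42 - 11) + (-8*4*5)*(15 + 39) = -53 - 160*54 = -53 - 8640 = -8693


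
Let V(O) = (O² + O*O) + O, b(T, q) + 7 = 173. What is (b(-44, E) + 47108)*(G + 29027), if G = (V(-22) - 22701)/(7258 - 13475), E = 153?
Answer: 8532135094236/6217 ≈ 1.3724e+9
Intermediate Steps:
b(T, q) = 166 (b(T, q) = -7 + 173 = 166)
V(O) = O + 2*O² (V(O) = (O² + O²) + O = 2*O² + O = O + 2*O²)
G = 21755/6217 (G = (-22*(1 + 2*(-22)) - 22701)/(7258 - 13475) = (-22*(1 - 44) - 22701)/(-6217) = (-22*(-43) - 22701)*(-1/6217) = (946 - 22701)*(-1/6217) = -21755*(-1/6217) = 21755/6217 ≈ 3.4993)
(b(-44, E) + 47108)*(G + 29027) = (166 + 47108)*(21755/6217 + 29027) = 47274*(180482614/6217) = 8532135094236/6217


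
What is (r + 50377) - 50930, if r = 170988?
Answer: 170435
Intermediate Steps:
(r + 50377) - 50930 = (170988 + 50377) - 50930 = 221365 - 50930 = 170435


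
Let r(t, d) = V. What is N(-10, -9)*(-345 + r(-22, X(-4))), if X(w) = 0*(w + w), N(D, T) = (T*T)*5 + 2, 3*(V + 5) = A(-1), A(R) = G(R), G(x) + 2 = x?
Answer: -142857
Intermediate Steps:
G(x) = -2 + x
A(R) = -2 + R
V = -6 (V = -5 + (-2 - 1)/3 = -5 + (1/3)*(-3) = -5 - 1 = -6)
N(D, T) = 2 + 5*T**2 (N(D, T) = T**2*5 + 2 = 5*T**2 + 2 = 2 + 5*T**2)
X(w) = 0 (X(w) = 0*(2*w) = 0)
r(t, d) = -6
N(-10, -9)*(-345 + r(-22, X(-4))) = (2 + 5*(-9)**2)*(-345 - 6) = (2 + 5*81)*(-351) = (2 + 405)*(-351) = 407*(-351) = -142857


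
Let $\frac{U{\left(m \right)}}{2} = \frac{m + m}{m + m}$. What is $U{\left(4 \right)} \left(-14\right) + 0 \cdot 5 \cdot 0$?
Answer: $-28$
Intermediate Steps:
$U{\left(m \right)} = 2$ ($U{\left(m \right)} = 2 \frac{m + m}{m + m} = 2 \frac{2 m}{2 m} = 2 \cdot 2 m \frac{1}{2 m} = 2 \cdot 1 = 2$)
$U{\left(4 \right)} \left(-14\right) + 0 \cdot 5 \cdot 0 = 2 \left(-14\right) + 0 \cdot 5 \cdot 0 = -28 + 0 \cdot 0 = -28 + 0 = -28$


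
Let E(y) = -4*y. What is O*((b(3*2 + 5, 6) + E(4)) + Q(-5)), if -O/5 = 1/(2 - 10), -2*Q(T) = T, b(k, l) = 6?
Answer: -75/16 ≈ -4.6875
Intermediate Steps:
Q(T) = -T/2
O = 5/8 (O = -5/(2 - 10) = -5/(-8) = -5*(-⅛) = 5/8 ≈ 0.62500)
O*((b(3*2 + 5, 6) + E(4)) + Q(-5)) = 5*((6 - 4*4) - ½*(-5))/8 = 5*((6 - 16) + 5/2)/8 = 5*(-10 + 5/2)/8 = (5/8)*(-15/2) = -75/16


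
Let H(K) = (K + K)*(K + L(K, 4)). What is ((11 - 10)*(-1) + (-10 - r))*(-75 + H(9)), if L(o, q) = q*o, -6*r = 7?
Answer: -14455/2 ≈ -7227.5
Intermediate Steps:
r = -7/6 (r = -⅙*7 = -7/6 ≈ -1.1667)
L(o, q) = o*q
H(K) = 10*K² (H(K) = (K + K)*(K + K*4) = (2*K)*(K + 4*K) = (2*K)*(5*K) = 10*K²)
((11 - 10)*(-1) + (-10 - r))*(-75 + H(9)) = ((11 - 10)*(-1) + (-10 - 1*(-7/6)))*(-75 + 10*9²) = (1*(-1) + (-10 + 7/6))*(-75 + 10*81) = (-1 - 53/6)*(-75 + 810) = -59/6*735 = -14455/2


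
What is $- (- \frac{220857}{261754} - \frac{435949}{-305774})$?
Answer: $- \frac{11644766557}{20009391899} \approx -0.58197$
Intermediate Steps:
$- (- \frac{220857}{261754} - \frac{435949}{-305774}) = - (\left(-220857\right) \frac{1}{261754} - - \frac{435949}{305774}) = - (- \frac{220857}{261754} + \frac{435949}{305774}) = \left(-1\right) \frac{11644766557}{20009391899} = - \frac{11644766557}{20009391899}$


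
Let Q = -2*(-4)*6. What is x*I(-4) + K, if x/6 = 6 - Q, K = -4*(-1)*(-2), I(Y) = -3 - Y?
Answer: -260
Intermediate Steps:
Q = 48 (Q = 8*6 = 48)
K = -8 (K = 4*(-2) = -8)
x = -252 (x = 6*(6 - 1*48) = 6*(6 - 48) = 6*(-42) = -252)
x*I(-4) + K = -252*(-3 - 1*(-4)) - 8 = -252*(-3 + 4) - 8 = -252*1 - 8 = -252 - 8 = -260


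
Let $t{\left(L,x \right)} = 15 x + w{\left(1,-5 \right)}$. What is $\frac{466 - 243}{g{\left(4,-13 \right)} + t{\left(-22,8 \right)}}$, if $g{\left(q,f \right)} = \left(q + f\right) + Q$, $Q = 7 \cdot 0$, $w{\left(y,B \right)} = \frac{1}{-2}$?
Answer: $\frac{446}{221} \approx 2.0181$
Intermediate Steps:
$w{\left(y,B \right)} = - \frac{1}{2}$
$t{\left(L,x \right)} = - \frac{1}{2} + 15 x$ ($t{\left(L,x \right)} = 15 x - \frac{1}{2} = - \frac{1}{2} + 15 x$)
$Q = 0$
$g{\left(q,f \right)} = f + q$ ($g{\left(q,f \right)} = \left(q + f\right) + 0 = \left(f + q\right) + 0 = f + q$)
$\frac{466 - 243}{g{\left(4,-13 \right)} + t{\left(-22,8 \right)}} = \frac{466 - 243}{\left(-13 + 4\right) + \left(- \frac{1}{2} + 15 \cdot 8\right)} = \frac{223}{-9 + \left(- \frac{1}{2} + 120\right)} = \frac{223}{-9 + \frac{239}{2}} = \frac{223}{\frac{221}{2}} = 223 \cdot \frac{2}{221} = \frac{446}{221}$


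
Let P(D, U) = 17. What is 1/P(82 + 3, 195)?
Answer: 1/17 ≈ 0.058824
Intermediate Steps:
1/P(82 + 3, 195) = 1/17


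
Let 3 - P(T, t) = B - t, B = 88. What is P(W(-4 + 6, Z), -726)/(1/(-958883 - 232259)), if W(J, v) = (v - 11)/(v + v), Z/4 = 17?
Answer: 966016162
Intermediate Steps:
Z = 68 (Z = 4*17 = 68)
W(J, v) = (-11 + v)/(2*v) (W(J, v) = (-11 + v)/((2*v)) = (-11 + v)*(1/(2*v)) = (-11 + v)/(2*v))
P(T, t) = -85 + t (P(T, t) = 3 - (88 - t) = 3 + (-88 + t) = -85 + t)
P(W(-4 + 6, Z), -726)/(1/(-958883 - 232259)) = (-85 - 726)/(1/(-958883 - 232259)) = -811/(1/(-1191142)) = -811/(-1/1191142) = -811*(-1191142) = 966016162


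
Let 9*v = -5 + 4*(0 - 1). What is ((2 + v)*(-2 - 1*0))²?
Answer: 4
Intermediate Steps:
v = -1 (v = (-5 + 4*(0 - 1))/9 = (-5 + 4*(-1))/9 = (-5 - 4)/9 = (⅑)*(-9) = -1)
((2 + v)*(-2 - 1*0))² = ((2 - 1)*(-2 - 1*0))² = (1*(-2 + 0))² = (1*(-2))² = (-2)² = 4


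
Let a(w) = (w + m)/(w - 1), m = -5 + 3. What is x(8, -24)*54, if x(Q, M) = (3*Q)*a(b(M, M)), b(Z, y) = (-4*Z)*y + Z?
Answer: 3019680/2329 ≈ 1296.6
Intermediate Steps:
m = -2
b(Z, y) = Z - 4*Z*y (b(Z, y) = -4*Z*y + Z = Z - 4*Z*y)
a(w) = (-2 + w)/(-1 + w) (a(w) = (w - 2)/(w - 1) = (-2 + w)/(-1 + w))
x(Q, M) = 3*Q*(-2 + M*(1 - 4*M))/(-1 + M*(1 - 4*M)) (x(Q, M) = (3*Q)*((-2 + M*(1 - 4*M))/(-1 + M*(1 - 4*M))) = 3*Q*(-2 + M*(1 - 4*M))/(-1 + M*(1 - 4*M)))
x(8, -24)*54 = (3*8*(2 - 24*(-1 + 4*(-24)))/(1 - 24*(-1 + 4*(-24))))*54 = (3*8*(2 - 24*(-1 - 96))/(1 - 24*(-1 - 96)))*54 = (3*8*(2 - 24*(-97))/(1 - 24*(-97)))*54 = (3*8*(2 + 2328)/(1 + 2328))*54 = (3*8*2330/2329)*54 = (3*8*(1/2329)*2330)*54 = (55920/2329)*54 = 3019680/2329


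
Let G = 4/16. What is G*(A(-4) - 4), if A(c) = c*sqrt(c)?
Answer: -1 - 2*I ≈ -1.0 - 2.0*I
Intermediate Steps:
G = 1/4 (G = 4*(1/16) = 1/4 ≈ 0.25000)
A(c) = c**(3/2)
G*(A(-4) - 4) = ((-4)**(3/2) - 4)/4 = (-8*I - 4)/4 = (-4 - 8*I)/4 = -1 - 2*I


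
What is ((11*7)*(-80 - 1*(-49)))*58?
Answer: -138446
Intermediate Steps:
((11*7)*(-80 - 1*(-49)))*58 = (77*(-80 + 49))*58 = (77*(-31))*58 = -2387*58 = -138446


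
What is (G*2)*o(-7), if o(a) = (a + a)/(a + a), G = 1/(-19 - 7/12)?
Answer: -24/235 ≈ -0.10213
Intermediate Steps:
G = -12/235 (G = 1/(-19 - 7*1/12) = 1/(-19 - 7/12) = 1/(-235/12) = -12/235 ≈ -0.051064)
o(a) = 1 (o(a) = (2*a)/((2*a)) = (2*a)*(1/(2*a)) = 1)
(G*2)*o(-7) = -12/235*2*1 = -24/235*1 = -24/235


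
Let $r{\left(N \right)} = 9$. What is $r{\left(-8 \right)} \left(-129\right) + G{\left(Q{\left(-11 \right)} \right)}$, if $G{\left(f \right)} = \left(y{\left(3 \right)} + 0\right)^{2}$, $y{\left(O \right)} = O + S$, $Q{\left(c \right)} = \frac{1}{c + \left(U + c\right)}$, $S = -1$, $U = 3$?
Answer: $-1157$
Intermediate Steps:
$Q{\left(c \right)} = \frac{1}{3 + 2 c}$ ($Q{\left(c \right)} = \frac{1}{c + \left(3 + c\right)} = \frac{1}{3 + 2 c}$)
$y{\left(O \right)} = -1 + O$ ($y{\left(O \right)} = O - 1 = -1 + O$)
$G{\left(f \right)} = 4$ ($G{\left(f \right)} = \left(\left(-1 + 3\right) + 0\right)^{2} = \left(2 + 0\right)^{2} = 2^{2} = 4$)
$r{\left(-8 \right)} \left(-129\right) + G{\left(Q{\left(-11 \right)} \right)} = 9 \left(-129\right) + 4 = -1161 + 4 = -1157$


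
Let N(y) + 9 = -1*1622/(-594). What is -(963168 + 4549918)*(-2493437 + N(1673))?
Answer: 4082730452490986/297 ≈ 1.3747e+13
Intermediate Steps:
N(y) = -1862/297 (N(y) = -9 - 1*1622/(-594) = -9 - 1622*(-1/594) = -9 + 811/297 = -1862/297)
-(963168 + 4549918)*(-2493437 + N(1673)) = -(963168 + 4549918)*(-2493437 - 1862/297) = -5513086*(-740552651)/297 = -1*(-4082730452490986/297) = 4082730452490986/297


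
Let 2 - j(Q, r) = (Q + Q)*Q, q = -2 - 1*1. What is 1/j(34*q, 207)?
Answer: -1/20806 ≈ -4.8063e-5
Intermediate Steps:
q = -3 (q = -2 - 1 = -3)
j(Q, r) = 2 - 2*Q² (j(Q, r) = 2 - (Q + Q)*Q = 2 - 2*Q*Q = 2 - 2*Q²)
1/j(34*q, 207) = 1/(2 - 2*(34*(-3))²) = 1/(2 - 2*(-102)²) = 1/(2 - 2*10404) = 1/(2 - 20808) = 1/(-20806) = -1/20806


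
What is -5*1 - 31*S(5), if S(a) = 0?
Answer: -5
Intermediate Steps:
-5*1 - 31*S(5) = -5*1 - 31*0 = -5 + 0 = -5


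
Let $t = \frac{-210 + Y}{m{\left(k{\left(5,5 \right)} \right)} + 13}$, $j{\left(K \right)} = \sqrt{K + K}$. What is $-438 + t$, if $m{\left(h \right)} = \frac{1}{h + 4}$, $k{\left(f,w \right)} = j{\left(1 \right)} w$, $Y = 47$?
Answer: $- \frac{2542152}{5641} + \frac{815 \sqrt{2}}{5641} \approx -450.45$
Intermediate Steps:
$j{\left(K \right)} = \sqrt{2} \sqrt{K}$ ($j{\left(K \right)} = \sqrt{2 K} = \sqrt{2} \sqrt{K}$)
$k{\left(f,w \right)} = w \sqrt{2}$ ($k{\left(f,w \right)} = \sqrt{2} \sqrt{1} w = \sqrt{2} \cdot 1 w = \sqrt{2} w = w \sqrt{2}$)
$m{\left(h \right)} = \frac{1}{4 + h}$
$t = - \frac{163}{13 + \frac{1}{4 + 5 \sqrt{2}}}$ ($t = \frac{-210 + 47}{\frac{1}{4 + 5 \sqrt{2}} + 13} = - \frac{163}{13 + \frac{1}{4 + 5 \sqrt{2}}} \approx -12.452$)
$-438 + t = -438 - \left(\frac{71394}{5641} - \frac{815 \sqrt{2}}{5641}\right) = - \frac{2542152}{5641} + \frac{815 \sqrt{2}}{5641}$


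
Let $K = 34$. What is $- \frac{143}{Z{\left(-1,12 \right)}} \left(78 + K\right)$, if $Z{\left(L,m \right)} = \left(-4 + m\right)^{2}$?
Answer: $- \frac{1001}{4} \approx -250.25$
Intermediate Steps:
$- \frac{143}{Z{\left(-1,12 \right)}} \left(78 + K\right) = - \frac{143}{\left(-4 + 12\right)^{2}} \left(78 + 34\right) = - \frac{143}{8^{2}} \cdot 112 = - \frac{143}{64} \cdot 112 = \left(-143\right) \frac{1}{64} \cdot 112 = \left(- \frac{143}{64}\right) 112 = - \frac{1001}{4}$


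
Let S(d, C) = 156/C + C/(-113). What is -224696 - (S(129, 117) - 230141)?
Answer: 1845754/339 ≈ 5444.7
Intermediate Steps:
S(d, C) = 156/C - C/113 (S(d, C) = 156/C + C*(-1/113) = 156/C - C/113)
-224696 - (S(129, 117) - 230141) = -224696 - ((156/117 - 1/113*117) - 230141) = -224696 - ((156*(1/117) - 117/113) - 230141) = -224696 - ((4/3 - 117/113) - 230141) = -224696 - (101/339 - 230141) = -224696 - 1*(-78017698/339) = -224696 + 78017698/339 = 1845754/339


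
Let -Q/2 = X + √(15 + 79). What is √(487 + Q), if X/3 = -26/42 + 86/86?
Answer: √(23751 - 98*√94)/7 ≈ 21.571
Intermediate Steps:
X = 8/7 (X = 3*(-26/42 + 86/86) = 3*(-26*1/42 + 86*(1/86)) = 3*(-13/21 + 1) = 3*(8/21) = 8/7 ≈ 1.1429)
Q = -16/7 - 2*√94 (Q = -2*(8/7 + √(15 + 79)) = -2*(8/7 + √94) = -16/7 - 2*√94 ≈ -21.676)
√(487 + Q) = √(487 + (-16/7 - 2*√94)) = √(3393/7 - 2*√94)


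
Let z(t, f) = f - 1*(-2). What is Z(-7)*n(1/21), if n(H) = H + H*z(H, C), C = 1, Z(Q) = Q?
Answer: -4/3 ≈ -1.3333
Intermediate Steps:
z(t, f) = 2 + f (z(t, f) = f + 2 = 2 + f)
n(H) = 4*H (n(H) = H + H*(2 + 1) = H + H*3 = H + 3*H = 4*H)
Z(-7)*n(1/21) = -28/21 = -7*4/21 = -4/3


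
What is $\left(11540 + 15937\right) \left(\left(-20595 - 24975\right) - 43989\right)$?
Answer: $-2460812643$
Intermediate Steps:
$\left(11540 + 15937\right) \left(\left(-20595 - 24975\right) - 43989\right) = 27477 \left(\left(-20595 - 24975\right) - 43989\right) = 27477 \left(-45570 - 43989\right) = 27477 \left(-89559\right) = -2460812643$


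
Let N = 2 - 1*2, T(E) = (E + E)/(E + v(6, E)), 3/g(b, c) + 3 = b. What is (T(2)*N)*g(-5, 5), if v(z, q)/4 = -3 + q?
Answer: 0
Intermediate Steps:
g(b, c) = 3/(-3 + b)
v(z, q) = -12 + 4*q (v(z, q) = 4*(-3 + q) = -12 + 4*q)
T(E) = 2*E/(-12 + 5*E) (T(E) = (E + E)/(E + (-12 + 4*E)) = (2*E)/(-12 + 5*E) = 2*E/(-12 + 5*E))
N = 0 (N = 2 - 2 = 0)
(T(2)*N)*g(-5, 5) = ((2*2/(-12 + 5*2))*0)*(3/(-3 - 5)) = ((2*2/(-12 + 10))*0)*(3/(-8)) = ((2*2/(-2))*0)*(3*(-⅛)) = ((2*2*(-½))*0)*(-3/8) = -2*0*(-3/8) = 0*(-3/8) = 0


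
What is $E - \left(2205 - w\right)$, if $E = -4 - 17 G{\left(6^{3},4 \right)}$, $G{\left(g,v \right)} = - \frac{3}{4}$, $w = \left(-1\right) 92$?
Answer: $- \frac{9153}{4} \approx -2288.3$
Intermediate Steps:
$w = -92$
$G{\left(g,v \right)} = - \frac{3}{4}$ ($G{\left(g,v \right)} = \left(-3\right) \frac{1}{4} = - \frac{3}{4}$)
$E = \frac{35}{4}$ ($E = -4 - - \frac{51}{4} = -4 + \frac{51}{4} = \frac{35}{4} \approx 8.75$)
$E - \left(2205 - w\right) = \frac{35}{4} - \left(2205 - -92\right) = \frac{35}{4} - \left(2205 + 92\right) = \frac{35}{4} - 2297 = - \frac{9153}{4}$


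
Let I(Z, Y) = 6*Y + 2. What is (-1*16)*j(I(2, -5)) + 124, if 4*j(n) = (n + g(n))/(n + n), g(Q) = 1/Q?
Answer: 47823/392 ≈ 122.00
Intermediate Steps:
I(Z, Y) = 2 + 6*Y
g(Q) = 1/Q
j(n) = (n + 1/n)/(8*n) (j(n) = ((n + 1/n)/(n + n))/4 = ((n + 1/n)/((2*n)))/4 = ((n + 1/n)*(1/(2*n)))/4 = ((n + 1/n)/(2*n))/4 = (n + 1/n)/(8*n))
(-1*16)*j(I(2, -5)) + 124 = (-1*16)*((1 + (2 + 6*(-5))**2)/(8*(2 + 6*(-5))**2)) + 124 = -2*(1 + (2 - 30)**2)/(2 - 30)**2 + 124 = -2*(1 + (-28)**2)/(-28)**2 + 124 = -2*(1 + 784)/784 + 124 = -2*785/784 + 124 = -16*785/6272 + 124 = -785/392 + 124 = 47823/392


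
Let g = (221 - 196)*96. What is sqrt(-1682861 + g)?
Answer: I*sqrt(1680461) ≈ 1296.3*I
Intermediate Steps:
g = 2400 (g = 25*96 = 2400)
sqrt(-1682861 + g) = sqrt(-1682861 + 2400) = sqrt(-1680461) = I*sqrt(1680461)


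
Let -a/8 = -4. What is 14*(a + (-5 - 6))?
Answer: 294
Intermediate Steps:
a = 32 (a = -8*(-4) = 32)
14*(a + (-5 - 6)) = 14*(32 + (-5 - 6)) = 14*(32 - 11) = 14*21 = 294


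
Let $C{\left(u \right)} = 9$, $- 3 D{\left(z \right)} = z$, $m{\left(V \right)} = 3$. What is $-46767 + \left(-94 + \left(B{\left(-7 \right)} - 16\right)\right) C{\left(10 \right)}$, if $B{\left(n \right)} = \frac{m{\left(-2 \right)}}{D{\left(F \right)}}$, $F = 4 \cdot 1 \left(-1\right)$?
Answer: $- \frac{190947}{4} \approx -47737.0$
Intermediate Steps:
$F = -4$ ($F = 4 \left(-1\right) = -4$)
$D{\left(z \right)} = - \frac{z}{3}$
$B{\left(n \right)} = \frac{9}{4}$ ($B{\left(n \right)} = \frac{3}{\left(- \frac{1}{3}\right) \left(-4\right)} = \frac{3}{\frac{4}{3}} = 3 \cdot \frac{3}{4} = \frac{9}{4}$)
$-46767 + \left(-94 + \left(B{\left(-7 \right)} - 16\right)\right) C{\left(10 \right)} = -46767 + \left(-94 + \left(\frac{9}{4} - 16\right)\right) 9 = -46767 + \left(-94 - \frac{55}{4}\right) 9 = -46767 - \frac{3879}{4} = - \frac{190947}{4}$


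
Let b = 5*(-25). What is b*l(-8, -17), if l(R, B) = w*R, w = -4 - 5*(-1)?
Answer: 1000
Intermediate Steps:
w = 1 (w = -4 + 5 = 1)
l(R, B) = R (l(R, B) = 1*R = R)
b = -125
b*l(-8, -17) = -125*(-8) = 1000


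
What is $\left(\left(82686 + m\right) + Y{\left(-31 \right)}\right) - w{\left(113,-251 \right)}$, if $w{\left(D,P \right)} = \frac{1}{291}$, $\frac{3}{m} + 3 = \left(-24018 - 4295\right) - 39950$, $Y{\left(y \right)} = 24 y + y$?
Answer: $\frac{1627195201727}{19865406} \approx 81911.0$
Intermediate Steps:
$Y{\left(y \right)} = 25 y$
$m = - \frac{3}{68266}$ ($m = \frac{3}{-3 - 68263} = \frac{3}{-68266} = 3 \left(- \frac{1}{68266}\right) = - \frac{3}{68266} \approx -4.3946 \cdot 10^{-5}$)
$w{\left(D,P \right)} = \frac{1}{291}$
$\left(\left(82686 + m\right) + Y{\left(-31 \right)}\right) - w{\left(113,-251 \right)} = \left(\left(82686 - \frac{3}{68266}\right) + 25 \left(-31\right)\right) - \frac{1}{291} = \left(\frac{5644642473}{68266} - 775\right) - \frac{1}{291} = \frac{5591736323}{68266} - \frac{1}{291} = \frac{1627195201727}{19865406}$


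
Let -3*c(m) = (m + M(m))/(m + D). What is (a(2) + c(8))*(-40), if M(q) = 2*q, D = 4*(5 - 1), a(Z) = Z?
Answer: -200/3 ≈ -66.667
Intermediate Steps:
D = 16 (D = 4*4 = 16)
c(m) = -m/(16 + m) (c(m) = -(m + 2*m)/(3*(m + 16)) = -3*m/(3*(16 + m)) = -m/(16 + m))
(a(2) + c(8))*(-40) = (2 - 1*8/(16 + 8))*(-40) = (2 - 1*8/24)*(-40) = (2 - 1*8*1/24)*(-40) = (2 - ⅓)*(-40) = (5/3)*(-40) = -200/3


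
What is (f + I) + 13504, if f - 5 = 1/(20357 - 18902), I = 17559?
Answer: 45203941/1455 ≈ 31068.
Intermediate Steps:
f = 7276/1455 (f = 5 + 1/(20357 - 18902) = 5 + 1/1455 = 7276/1455 ≈ 5.0007)
(f + I) + 13504 = (7276/1455 + 17559) + 13504 = 25555621/1455 + 13504 = 45203941/1455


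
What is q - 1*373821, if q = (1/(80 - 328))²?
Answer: -22991486783/61504 ≈ -3.7382e+5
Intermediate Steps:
q = 1/61504 (q = (1/(-248))² = (-1/248)² = 1/61504 ≈ 1.6259e-5)
q - 1*373821 = 1/61504 - 1*373821 = 1/61504 - 373821 = -22991486783/61504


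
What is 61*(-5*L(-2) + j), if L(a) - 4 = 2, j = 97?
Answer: 4087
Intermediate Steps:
L(a) = 6 (L(a) = 4 + 2 = 6)
61*(-5*L(-2) + j) = 61*(-5*6 + 97) = 61*(-30 + 97) = 61*67 = 4087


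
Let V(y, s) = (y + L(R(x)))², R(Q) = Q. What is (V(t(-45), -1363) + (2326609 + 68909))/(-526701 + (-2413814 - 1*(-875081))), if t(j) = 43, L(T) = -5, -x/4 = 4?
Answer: -1198481/1032717 ≈ -1.1605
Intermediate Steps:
x = -16 (x = -4*4 = -16)
V(y, s) = (-5 + y)² (V(y, s) = (y - 5)² = (-5 + y)²)
(V(t(-45), -1363) + (2326609 + 68909))/(-526701 + (-2413814 - 1*(-875081))) = ((-5 + 43)² + (2326609 + 68909))/(-526701 + (-2413814 - 1*(-875081))) = (38² + 2395518)/(-526701 + (-2413814 + 875081)) = (1444 + 2395518)/(-526701 - 1538733) = 2396962/(-2065434) = 2396962*(-1/2065434) = -1198481/1032717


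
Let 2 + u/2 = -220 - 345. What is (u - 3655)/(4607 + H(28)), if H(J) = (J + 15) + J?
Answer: -4789/4678 ≈ -1.0237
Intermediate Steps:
H(J) = 15 + 2*J (H(J) = (15 + J) + J = 15 + 2*J)
u = -1134 (u = -4 + 2*(-220 - 345) = -4 + 2*(-565) = -4 - 1130 = -1134)
(u - 3655)/(4607 + H(28)) = (-1134 - 3655)/(4607 + (15 + 2*28)) = -4789/(4607 + (15 + 56)) = -4789/(4607 + 71) = -4789/4678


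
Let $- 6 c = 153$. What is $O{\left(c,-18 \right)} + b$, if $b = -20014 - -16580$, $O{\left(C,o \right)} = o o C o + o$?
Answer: $145264$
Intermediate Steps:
$c = - \frac{51}{2}$ ($c = \left(- \frac{1}{6}\right) 153 = - \frac{51}{2} \approx -25.5$)
$O{\left(C,o \right)} = o + C o^{3}$ ($O{\left(C,o \right)} = o^{2} C o + o = C o^{2} o + o = C o^{3} + o = o + C o^{3}$)
$b = -3434$ ($b = -20014 + 16580 = -3434$)
$O{\left(c,-18 \right)} + b = \left(-18 - \frac{51 \left(-18\right)^{3}}{2}\right) - 3434 = \left(-18 - -148716\right) - 3434 = \left(-18 + 148716\right) - 3434 = 148698 - 3434 = 145264$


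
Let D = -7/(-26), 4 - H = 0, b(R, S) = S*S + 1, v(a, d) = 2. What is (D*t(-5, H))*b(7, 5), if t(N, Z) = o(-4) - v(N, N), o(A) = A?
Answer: -42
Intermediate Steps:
b(R, S) = 1 + S**2 (b(R, S) = S**2 + 1 = 1 + S**2)
H = 4 (H = 4 - 1*0 = 4 + 0 = 4)
D = 7/26 (D = -7*(-1/26) = 7/26 ≈ 0.26923)
t(N, Z) = -6 (t(N, Z) = -4 - 1*2 = -4 - 2 = -6)
(D*t(-5, H))*b(7, 5) = ((7/26)*(-6))*(1 + 5**2) = -21*(1 + 25)/13 = -21/13*26 = -42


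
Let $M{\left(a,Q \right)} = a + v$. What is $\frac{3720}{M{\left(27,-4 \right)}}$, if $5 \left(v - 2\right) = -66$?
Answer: $\frac{18600}{79} \approx 235.44$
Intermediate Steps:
$v = - \frac{56}{5}$ ($v = 2 + \frac{1}{5} \left(-66\right) = 2 - \frac{66}{5} = - \frac{56}{5} \approx -11.2$)
$M{\left(a,Q \right)} = - \frac{56}{5} + a$ ($M{\left(a,Q \right)} = a - \frac{56}{5} = - \frac{56}{5} + a$)
$\frac{3720}{M{\left(27,-4 \right)}} = \frac{3720}{- \frac{56}{5} + 27} = \frac{3720}{\frac{79}{5}} = 3720 \cdot \frac{5}{79} = \frac{18600}{79}$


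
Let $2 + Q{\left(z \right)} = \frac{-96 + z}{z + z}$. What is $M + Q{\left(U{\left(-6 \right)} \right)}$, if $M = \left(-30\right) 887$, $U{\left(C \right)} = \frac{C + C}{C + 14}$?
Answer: $- \frac{53159}{2} \approx -26580.0$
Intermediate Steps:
$U{\left(C \right)} = \frac{2 C}{14 + C}$
$Q{\left(z \right)} = -2 + \frac{-96 + z}{2 z}$ ($Q{\left(z \right)} = -2 + \frac{-96 + z}{z + z} = -2 + \frac{-96 + z}{2 z}$)
$M = -26610$
$M + Q{\left(U{\left(-6 \right)} \right)} = -26610 - \left(\frac{3}{2} + \frac{48}{2 \left(-6\right) \frac{1}{14 - 6}}\right) = -26610 - \left(\frac{3}{2} + \frac{48}{2 \left(-6\right) \frac{1}{8}}\right) = -26610 - \left(\frac{3}{2} + \frac{48}{- \frac{3}{2}}\right) = -26610 - - \frac{61}{2} = -26610 + \left(- \frac{3}{2} + 32\right) = -26610 + \frac{61}{2} = - \frac{53159}{2}$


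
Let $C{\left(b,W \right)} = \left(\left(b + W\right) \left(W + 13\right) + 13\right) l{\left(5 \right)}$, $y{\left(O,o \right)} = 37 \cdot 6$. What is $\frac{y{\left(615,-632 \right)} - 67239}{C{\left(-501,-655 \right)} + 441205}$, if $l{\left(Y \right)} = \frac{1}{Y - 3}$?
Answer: $- \frac{44678}{541525} \approx -0.082504$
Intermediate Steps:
$y{\left(O,o \right)} = 222$
$l{\left(Y \right)} = \frac{1}{-3 + Y}$
$C{\left(b,W \right)} = \frac{13}{2} + \frac{\left(13 + W\right) \left(W + b\right)}{2}$ ($C{\left(b,W \right)} = \frac{\left(b + W\right) \left(W + 13\right) + 13}{-3 + 5} = \frac{\left(W + b\right) \left(13 + W\right) + 13}{2} = \left(\left(13 + W\right) \left(W + b\right) + 13\right) \frac{1}{2} = \left(13 + \left(13 + W\right) \left(W + b\right)\right) \frac{1}{2} = \frac{13}{2} + \frac{\left(13 + W\right) \left(W + b\right)}{2}$)
$\frac{y{\left(615,-632 \right)} - 67239}{C{\left(-501,-655 \right)} + 441205} = \frac{222 - 67239}{\left(\frac{13}{2} + \frac{\left(-655\right)^{2}}{2} + \frac{13}{2} \left(-655\right) + \frac{13}{2} \left(-501\right) + \frac{1}{2} \left(-655\right) \left(-501\right)\right) + 441205} = - \frac{67017}{\left(\frac{13}{2} + \frac{1}{2} \cdot 429025 - \frac{8515}{2} - \frac{6513}{2} + \frac{328155}{2}\right) + 441205} = - \frac{67017}{\left(\frac{13}{2} + \frac{429025}{2} - \frac{8515}{2} - \frac{6513}{2} + \frac{328155}{2}\right) + 441205} = - \frac{67017}{\frac{742165}{2} + 441205} = - \frac{67017}{\frac{1624575}{2}} = \left(-67017\right) \frac{2}{1624575} = - \frac{44678}{541525}$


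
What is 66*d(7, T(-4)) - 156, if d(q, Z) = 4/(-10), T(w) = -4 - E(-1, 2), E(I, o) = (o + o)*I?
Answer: -912/5 ≈ -182.40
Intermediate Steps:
E(I, o) = 2*I*o (E(I, o) = (2*o)*I = 2*I*o)
T(w) = 0 (T(w) = -4 - 2*(-1)*2 = -4 - 1*(-4) = -4 + 4 = 0)
d(q, Z) = -⅖ (d(q, Z) = 4*(-⅒) = -⅖)
66*d(7, T(-4)) - 156 = 66*(-⅖) - 156 = -132/5 - 156 = -912/5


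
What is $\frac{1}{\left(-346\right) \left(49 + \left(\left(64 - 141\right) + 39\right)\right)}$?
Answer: $- \frac{1}{3806} \approx -0.00026274$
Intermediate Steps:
$\frac{1}{\left(-346\right) \left(49 + \left(\left(64 - 141\right) + 39\right)\right)} = \frac{1}{\left(-346\right) \left(49 + \left(-77 + 39\right)\right)} = \frac{1}{\left(-346\right) \left(49 - 38\right)} = \frac{1}{\left(-346\right) 11} = \frac{1}{-3806} = - \frac{1}{3806}$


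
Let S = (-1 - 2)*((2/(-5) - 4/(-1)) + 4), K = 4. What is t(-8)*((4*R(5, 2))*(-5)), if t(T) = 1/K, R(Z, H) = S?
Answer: 114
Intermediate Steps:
S = -114/5 (S = -3*((2*(-⅕) - 4*(-1)) + 4) = -3*((-⅖ + 4) + 4) = -3*(18/5 + 4) = -3*38/5 = -114/5 ≈ -22.800)
R(Z, H) = -114/5
t(T) = ¼ (t(T) = 1/4 = ¼)
t(-8)*((4*R(5, 2))*(-5)) = ((4*(-114/5))*(-5))/4 = (-456/5*(-5))/4 = (¼)*456 = 114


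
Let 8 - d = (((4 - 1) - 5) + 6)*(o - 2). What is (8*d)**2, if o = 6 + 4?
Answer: 36864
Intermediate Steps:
o = 10
d = -24 (d = 8 - (((4 - 1) - 5) + 6)*(10 - 2) = 8 - ((3 - 5) + 6)*8 = 8 - (-2 + 6)*8 = 8 - 4*8 = 8 - 1*32 = 8 - 32 = -24)
(8*d)**2 = (8*(-24))**2 = (-192)**2 = 36864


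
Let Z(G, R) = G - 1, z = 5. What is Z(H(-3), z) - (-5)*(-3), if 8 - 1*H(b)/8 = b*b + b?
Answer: 0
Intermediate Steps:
H(b) = 64 - 8*b - 8*b**2 (H(b) = 64 - 8*(b*b + b) = 64 - 8*(b**2 + b) = 64 - 8*(b + b**2) = 64 + (-8*b - 8*b**2) = 64 - 8*b - 8*b**2)
Z(G, R) = -1 + G
Z(H(-3), z) - (-5)*(-3) = (-1 + (64 - 8*(-3) - 8*(-3)**2)) - (-5)*(-3) = (-1 + (64 + 24 - 8*9)) - 1*15 = (-1 + (64 + 24 - 72)) - 15 = (-1 + 16) - 15 = 15 - 15 = 0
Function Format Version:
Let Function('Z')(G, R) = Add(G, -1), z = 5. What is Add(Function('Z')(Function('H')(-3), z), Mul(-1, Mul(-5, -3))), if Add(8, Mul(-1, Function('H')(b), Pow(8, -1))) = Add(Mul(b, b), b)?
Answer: 0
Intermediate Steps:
Function('H')(b) = Add(64, Mul(-8, b), Mul(-8, Pow(b, 2))) (Function('H')(b) = Add(64, Mul(-8, Add(Mul(b, b), b))) = Add(64, Mul(-8, Add(Pow(b, 2), b))) = Add(64, Mul(-8, Add(b, Pow(b, 2)))) = Add(64, Add(Mul(-8, b), Mul(-8, Pow(b, 2)))) = Add(64, Mul(-8, b), Mul(-8, Pow(b, 2))))
Function('Z')(G, R) = Add(-1, G)
Add(Function('Z')(Function('H')(-3), z), Mul(-1, Mul(-5, -3))) = Add(Add(-1, Add(64, Mul(-8, -3), Mul(-8, Pow(-3, 2)))), Mul(-1, Mul(-5, -3))) = Add(Add(-1, Add(64, 24, Mul(-8, 9))), Mul(-1, 15)) = Add(Add(-1, Add(64, 24, -72)), -15) = Add(Add(-1, 16), -15) = Add(15, -15) = 0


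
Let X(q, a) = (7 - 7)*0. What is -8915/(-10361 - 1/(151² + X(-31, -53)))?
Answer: 203270915/236241162 ≈ 0.86044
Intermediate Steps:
X(q, a) = 0 (X(q, a) = 0*0 = 0)
-8915/(-10361 - 1/(151² + X(-31, -53))) = -8915/(-10361 - 1/(151² + 0)) = -8915/(-10361 - 1/(22801 + 0)) = -8915/(-10361 - 1/22801) = -8915/(-236241162/22801) = -8915*(-22801/236241162) = 203270915/236241162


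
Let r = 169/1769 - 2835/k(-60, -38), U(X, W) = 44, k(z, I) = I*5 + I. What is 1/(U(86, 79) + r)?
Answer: 134444/7600085 ≈ 0.017690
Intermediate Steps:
k(z, I) = 6*I (k(z, I) = 5*I + I = 6*I)
r = 1684549/134444 (r = 169/1769 - 2835/(6*(-38)) = 169*(1/1769) - 2835/(-228) = 169/1769 - 2835*(-1/228) = 169/1769 + 945/76 = 1684549/134444 ≈ 12.530)
1/(U(86, 79) + r) = 1/(44 + 1684549/134444) = 1/(7600085/134444) = 134444/7600085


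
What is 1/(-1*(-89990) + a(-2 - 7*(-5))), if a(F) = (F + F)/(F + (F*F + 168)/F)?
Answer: 391/35186453 ≈ 1.1112e-5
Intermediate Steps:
a(F) = 2*F/(F + (168 + F²)/F) (a(F) = (2*F)/(F + (F² + 168)/F) = (2*F)/(F + (168 + F²)/F) = 2*F/(F + (168 + F²)/F))
1/(-1*(-89990) + a(-2 - 7*(-5))) = 1/(-1*(-89990) + (-2 - 7*(-5))²/(84 + (-2 - 7*(-5))²)) = 1/(89990 + (-2 + 35)²/(84 + (-2 + 35)²)) = 1/(89990 + 33²/(84 + 33²)) = 1/(89990 + 1089/(84 + 1089)) = 1/(89990 + 1089/1173) = 1/(89990 + 1089*(1/1173)) = 1/(89990 + 363/391) = 1/(35186453/391) = 391/35186453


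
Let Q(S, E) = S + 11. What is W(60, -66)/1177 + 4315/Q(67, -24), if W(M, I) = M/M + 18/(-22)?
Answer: 55866461/1009866 ≈ 55.321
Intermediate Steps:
Q(S, E) = 11 + S
W(M, I) = 2/11 (W(M, I) = 1 + 18*(-1/22) = 1 - 9/11 = 2/11)
W(60, -66)/1177 + 4315/Q(67, -24) = (2/11)/1177 + 4315/(11 + 67) = (2/11)*(1/1177) + 4315/78 = 2/12947 + 4315*(1/78) = 2/12947 + 4315/78 = 55866461/1009866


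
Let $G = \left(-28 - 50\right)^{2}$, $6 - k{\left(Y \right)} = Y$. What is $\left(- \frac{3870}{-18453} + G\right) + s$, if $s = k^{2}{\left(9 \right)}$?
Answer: $\frac{37479333}{6151} \approx 6093.2$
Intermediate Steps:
$k{\left(Y \right)} = 6 - Y$
$G = 6084$ ($G = \left(-78\right)^{2} = 6084$)
$s = 9$ ($s = \left(6 - 9\right)^{2} = \left(-3\right)^{2} = 9$)
$\left(- \frac{3870}{-18453} + G\right) + s = \left(- \frac{3870}{-18453} + 6084\right) + 9 = \left(\left(-3870\right) \left(- \frac{1}{18453}\right) + 6084\right) + 9 = \left(\frac{1290}{6151} + 6084\right) + 9 = \frac{37423974}{6151} + 9 = \frac{37479333}{6151}$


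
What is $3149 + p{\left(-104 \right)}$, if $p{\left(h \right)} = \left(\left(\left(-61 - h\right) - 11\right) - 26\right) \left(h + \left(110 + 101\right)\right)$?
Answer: $3791$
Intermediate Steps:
$p{\left(h \right)} = \left(-98 - h\right) \left(211 + h\right)$ ($p{\left(h \right)} = \left(\left(-72 - h\right) - 26\right) \left(h + 211\right) = \left(-98 - h\right) \left(211 + h\right)$)
$3149 + p{\left(-104 \right)} = 3149 - -642 = 3149 + 642 = 3791$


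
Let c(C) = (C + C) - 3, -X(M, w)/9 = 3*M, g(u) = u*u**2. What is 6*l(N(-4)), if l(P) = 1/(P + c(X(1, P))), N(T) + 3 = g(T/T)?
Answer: -6/59 ≈ -0.10169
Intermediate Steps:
g(u) = u**3
N(T) = -2 (N(T) = -3 + (T/T)**3 = -3 + 1**3 = -3 + 1 = -2)
X(M, w) = -27*M
c(C) = -3 + 2*C (c(C) = 2*C - 3 = -3 + 2*C)
l(P) = 1/(-57 + P) (l(P) = 1/(P + (-3 + 2*(-27*1))) = 1/(P + (-3 + 2*(-27))) = 1/(P + (-3 - 54)) = 1/(P - 57) = 1/(-57 + P))
6*l(N(-4)) = 6/(-57 - 2) = 6/(-59) = 6*(-1/59) = -6/59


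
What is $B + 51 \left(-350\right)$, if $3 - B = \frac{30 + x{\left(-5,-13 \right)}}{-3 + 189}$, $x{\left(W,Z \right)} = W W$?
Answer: $- \frac{3319597}{186} \approx -17847.0$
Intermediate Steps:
$x{\left(W,Z \right)} = W^{2}$
$B = \frac{503}{186}$ ($B = 3 - \frac{30 + \left(-5\right)^{2}}{-3 + 189} = 3 - \frac{30 + 25}{186} = 3 - 55 \cdot \frac{1}{186} = 3 - \frac{55}{186} = \frac{503}{186} \approx 2.7043$)
$B + 51 \left(-350\right) = \frac{503}{186} + 51 \left(-350\right) = \frac{503}{186} - 17850 = - \frac{3319597}{186}$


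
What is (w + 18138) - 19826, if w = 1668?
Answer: -20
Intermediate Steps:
(w + 18138) - 19826 = (1668 + 18138) - 19826 = 19806 - 19826 = -20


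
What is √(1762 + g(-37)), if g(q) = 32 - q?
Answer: √1831 ≈ 42.790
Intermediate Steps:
√(1762 + g(-37)) = √(1762 + (32 - 1*(-37))) = √(1762 + (32 + 37)) = √(1762 + 69) = √1831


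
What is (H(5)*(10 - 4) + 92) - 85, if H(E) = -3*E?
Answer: -83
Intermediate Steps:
(H(5)*(10 - 4) + 92) - 85 = ((-3*5)*(10 - 4) + 92) - 85 = (-15*6 + 92) - 85 = (-90 + 92) - 85 = 2 - 85 = -83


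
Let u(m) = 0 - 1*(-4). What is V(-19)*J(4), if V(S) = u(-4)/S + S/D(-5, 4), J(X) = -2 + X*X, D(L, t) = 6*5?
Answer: -3367/285 ≈ -11.814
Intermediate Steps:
D(L, t) = 30
u(m) = 4 (u(m) = 0 + 4 = 4)
J(X) = -2 + X**2
V(S) = 4/S + S/30
V(-19)*J(4) = (4/(-19) + (1/30)*(-19))*(-2 + 4**2) = (4*(-1/19) - 19/30)*(-2 + 16) = (-4/19 - 19/30)*14 = -481/570*14 = -3367/285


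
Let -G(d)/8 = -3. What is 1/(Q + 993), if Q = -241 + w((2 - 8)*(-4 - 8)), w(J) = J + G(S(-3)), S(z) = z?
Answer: 1/848 ≈ 0.0011792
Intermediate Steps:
G(d) = 24 (G(d) = -8*(-3) = 24)
w(J) = 24 + J (w(J) = J + 24 = 24 + J)
Q = -145 (Q = -241 + (24 + (2 - 8)*(-4 - 8)) = -241 + (24 - 6*(-12)) = -241 + (24 + 72) = -241 + 96 = -145)
1/(Q + 993) = 1/(-145 + 993) = 1/848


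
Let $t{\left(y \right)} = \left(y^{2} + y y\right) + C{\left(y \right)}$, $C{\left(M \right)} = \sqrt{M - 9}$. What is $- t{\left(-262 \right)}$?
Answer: $-137288 - i \sqrt{271} \approx -1.3729 \cdot 10^{5} - 16.462 i$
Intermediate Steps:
$C{\left(M \right)} = \sqrt{-9 + M}$
$t{\left(y \right)} = \sqrt{-9 + y} + 2 y^{2}$ ($t{\left(y \right)} = \left(y^{2} + y y\right) + \sqrt{-9 + y} = \left(y^{2} + y^{2}\right) + \sqrt{-9 + y} = 2 y^{2} + \sqrt{-9 + y} = \sqrt{-9 + y} + 2 y^{2}$)
$- t{\left(-262 \right)} = - (\sqrt{-9 - 262} + 2 \left(-262\right)^{2}) = - (\sqrt{-271} + 2 \cdot 68644) = - (i \sqrt{271} + 137288) = - (137288 + i \sqrt{271}) = -137288 - i \sqrt{271}$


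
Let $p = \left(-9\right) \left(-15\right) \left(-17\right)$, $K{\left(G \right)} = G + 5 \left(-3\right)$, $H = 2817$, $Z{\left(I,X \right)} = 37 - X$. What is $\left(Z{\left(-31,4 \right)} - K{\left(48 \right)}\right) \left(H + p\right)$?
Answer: $0$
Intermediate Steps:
$K{\left(G \right)} = -15 + G$ ($K{\left(G \right)} = G - 15 = -15 + G$)
$p = -2295$ ($p = 135 \left(-17\right) = -2295$)
$\left(Z{\left(-31,4 \right)} - K{\left(48 \right)}\right) \left(H + p\right) = \left(\left(37 - 4\right) - \left(-15 + 48\right)\right) \left(2817 - 2295\right) = \left(\left(37 - 4\right) - 33\right) 522 = \left(33 - 33\right) 522 = 0 \cdot 522 = 0$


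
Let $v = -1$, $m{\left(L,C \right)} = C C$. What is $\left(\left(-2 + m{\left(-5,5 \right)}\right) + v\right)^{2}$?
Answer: $484$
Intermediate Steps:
$m{\left(L,C \right)} = C^{2}$
$\left(\left(-2 + m{\left(-5,5 \right)}\right) + v\right)^{2} = \left(\left(-2 + 5^{2}\right) - 1\right)^{2} = \left(\left(-2 + 25\right) - 1\right)^{2} = \left(23 - 1\right)^{2} = 22^{2} = 484$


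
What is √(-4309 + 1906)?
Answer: 3*I*√267 ≈ 49.02*I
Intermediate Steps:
√(-4309 + 1906) = √(-2403) = 3*I*√267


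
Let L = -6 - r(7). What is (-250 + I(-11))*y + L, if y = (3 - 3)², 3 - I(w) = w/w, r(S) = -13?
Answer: 7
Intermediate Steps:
I(w) = 2 (I(w) = 3 - w/w = 3 - 1*1 = 3 - 1 = 2)
y = 0 (y = 0² = 0)
L = 7 (L = -6 - 1*(-13) = -6 + 13 = 7)
(-250 + I(-11))*y + L = (-250 + 2)*0 + 7 = -248*0 + 7 = 0 + 7 = 7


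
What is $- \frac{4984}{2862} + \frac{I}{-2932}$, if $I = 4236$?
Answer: $- \frac{3342065}{1048923} \approx -3.1862$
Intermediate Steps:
$- \frac{4984}{2862} + \frac{I}{-2932} = - \frac{4984}{2862} + \frac{4236}{-2932} = \left(-4984\right) \frac{1}{2862} + 4236 \left(- \frac{1}{2932}\right) = - \frac{2492}{1431} - \frac{1059}{733} = - \frac{3342065}{1048923}$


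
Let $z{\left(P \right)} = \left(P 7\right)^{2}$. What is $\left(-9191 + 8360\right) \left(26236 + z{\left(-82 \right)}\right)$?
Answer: $-295596672$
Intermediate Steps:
$z{\left(P \right)} = 49 P^{2}$ ($z{\left(P \right)} = \left(7 P\right)^{2} = 49 P^{2}$)
$\left(-9191 + 8360\right) \left(26236 + z{\left(-82 \right)}\right) = \left(-9191 + 8360\right) \left(26236 + 49 \left(-82\right)^{2}\right) = - 831 \left(26236 + 49 \cdot 6724\right) = - 831 \left(26236 + 329476\right) = \left(-831\right) 355712 = -295596672$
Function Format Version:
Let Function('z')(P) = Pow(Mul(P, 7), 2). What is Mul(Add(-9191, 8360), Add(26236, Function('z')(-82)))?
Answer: -295596672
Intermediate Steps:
Function('z')(P) = Mul(49, Pow(P, 2)) (Function('z')(P) = Pow(Mul(7, P), 2) = Mul(49, Pow(P, 2)))
Mul(Add(-9191, 8360), Add(26236, Function('z')(-82))) = Mul(Add(-9191, 8360), Add(26236, Mul(49, Pow(-82, 2)))) = Mul(-831, Add(26236, Mul(49, 6724))) = Mul(-831, Add(26236, 329476)) = Mul(-831, 355712) = -295596672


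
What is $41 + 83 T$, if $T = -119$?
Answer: $-9836$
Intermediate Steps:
$41 + 83 T = 41 + 83 \left(-119\right) = 41 - 9877 = -9836$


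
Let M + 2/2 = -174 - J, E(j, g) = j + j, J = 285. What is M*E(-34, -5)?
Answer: 31280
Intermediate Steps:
E(j, g) = 2*j
M = -460 (M = -1 + (-174 - 1*285) = -1 + (-174 - 285) = -1 - 459 = -460)
M*E(-34, -5) = -920*(-34) = -460*(-68) = 31280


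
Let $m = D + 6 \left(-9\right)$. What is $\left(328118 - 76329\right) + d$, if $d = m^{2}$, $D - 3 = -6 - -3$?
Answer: $254705$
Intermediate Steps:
$D = 0$ ($D = 3 - 3 = 0$)
$m = -54$ ($m = 0 + 6 \left(-9\right) = 0 - 54 = -54$)
$d = 2916$ ($d = \left(-54\right)^{2} = 2916$)
$\left(328118 - 76329\right) + d = \left(328118 - 76329\right) + 2916 = 251789 + 2916 = 254705$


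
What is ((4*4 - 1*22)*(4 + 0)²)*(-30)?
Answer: 2880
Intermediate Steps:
((4*4 - 1*22)*(4 + 0)²)*(-30) = ((16 - 22)*4²)*(-30) = -6*16*(-30) = -96*(-30) = 2880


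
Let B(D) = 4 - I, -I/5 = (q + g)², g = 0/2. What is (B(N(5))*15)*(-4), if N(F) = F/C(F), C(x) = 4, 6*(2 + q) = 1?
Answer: -3745/3 ≈ -1248.3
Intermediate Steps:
q = -11/6 (q = -2 + (⅙)*1 = -2 + ⅙ = -11/6 ≈ -1.8333)
g = 0 (g = 0*(½) = 0)
I = -605/36 (I = -5*(-11/6 + 0)² = -5*(-11/6)² = -5*121/36 = -605/36 ≈ -16.806)
N(F) = F/4
B(D) = 749/36 (B(D) = 4 - 1*(-605/36) = 4 + 605/36 = 749/36)
(B(N(5))*15)*(-4) = ((749/36)*15)*(-4) = (3745/12)*(-4) = -3745/3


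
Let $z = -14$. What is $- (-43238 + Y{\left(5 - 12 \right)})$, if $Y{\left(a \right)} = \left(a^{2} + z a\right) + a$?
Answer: $43098$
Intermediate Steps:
$Y{\left(a \right)} = a^{2} - 13 a$ ($Y{\left(a \right)} = \left(a^{2} - 14 a\right) + a = a^{2} - 13 a$)
$- (-43238 + Y{\left(5 - 12 \right)}) = - (-43238 + \left(5 - 12\right) \left(-13 + \left(5 - 12\right)\right)) = - (-43238 - 7 \left(-13 - 7\right)) = - (-43238 - -140) = - (-43238 + 140) = \left(-1\right) \left(-43098\right) = 43098$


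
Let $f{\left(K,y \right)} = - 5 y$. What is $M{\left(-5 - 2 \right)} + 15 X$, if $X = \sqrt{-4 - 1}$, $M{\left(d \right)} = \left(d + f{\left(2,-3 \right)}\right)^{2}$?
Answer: $64 + 15 i \sqrt{5} \approx 64.0 + 33.541 i$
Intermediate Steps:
$M{\left(d \right)} = \left(15 + d\right)^{2}$ ($M{\left(d \right)} = \left(d - -15\right)^{2} = \left(d + 15\right)^{2} = \left(15 + d\right)^{2}$)
$X = i \sqrt{5}$ ($X = \sqrt{-5} = i \sqrt{5} \approx 2.2361 i$)
$M{\left(-5 - 2 \right)} + 15 X = \left(15 - 7\right)^{2} + 15 i \sqrt{5} = 8^{2} + 15 i \sqrt{5} = 64 + 15 i \sqrt{5}$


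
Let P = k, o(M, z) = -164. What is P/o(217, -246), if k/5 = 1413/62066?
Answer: -7065/10178824 ≈ -0.00069409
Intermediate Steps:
k = 7065/62066 (k = 5*(1413/62066) = 7065/62066 ≈ 0.11383)
P = 7065/62066 ≈ 0.11383
P/o(217, -246) = (7065/62066)/(-164) = (7065/62066)*(-1/164) = -7065/10178824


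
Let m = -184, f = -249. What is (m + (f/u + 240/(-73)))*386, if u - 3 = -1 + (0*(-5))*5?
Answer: -8785553/73 ≈ -1.2035e+5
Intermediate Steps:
u = 2 (u = 3 + (-1 + (0*(-5))*5) = 3 + (-1 + 0*5) = 3 + (-1 + 0) = 3 - 1 = 2)
(m + (f/u + 240/(-73)))*386 = (-184 + (-249/2 + 240/(-73)))*386 = (-184 + (-249*½ + 240*(-1/73)))*386 = (-184 + (-249/2 - 240/73))*386 = (-184 - 18657/146)*386 = -45521/146*386 = -8785553/73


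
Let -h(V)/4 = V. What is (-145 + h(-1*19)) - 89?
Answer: -158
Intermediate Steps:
h(V) = -4*V
(-145 + h(-1*19)) - 89 = (-145 - (-4)*19) - 89 = (-145 - 4*(-19)) - 89 = (-145 + 76) - 89 = -69 - 89 = -158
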